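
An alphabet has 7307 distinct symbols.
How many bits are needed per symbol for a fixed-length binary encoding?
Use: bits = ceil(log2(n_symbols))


log2(7307) = 12.8351
Bracket: 2^12 = 4096 < 7307 <= 2^13 = 8192
So ceil(log2(7307)) = 13

bits = ceil(log2(7307)) = ceil(12.8351) = 13 bits


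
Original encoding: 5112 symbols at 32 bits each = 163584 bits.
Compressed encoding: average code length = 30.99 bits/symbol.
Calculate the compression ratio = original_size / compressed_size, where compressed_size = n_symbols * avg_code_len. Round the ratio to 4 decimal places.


original_size = n_symbols * orig_bits = 5112 * 32 = 163584 bits
compressed_size = n_symbols * avg_code_len = 5112 * 30.99 = 158420.88 bits
ratio = original_size / compressed_size = 163584 / 158420.88 = 1.0326

Compression ratio = 1.0326


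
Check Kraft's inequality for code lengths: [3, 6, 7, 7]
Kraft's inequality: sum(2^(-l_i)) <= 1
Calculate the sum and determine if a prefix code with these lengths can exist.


Sum = 2^(-3) + 2^(-6) + 2^(-7) + 2^(-7)
    = 0.125 + 0.015625 + 0.0078125 + 0.0078125
    = 20/128 = 0.15625
Since 0.15625 <= 1, Kraft's inequality IS satisfied.
A prefix code with these lengths CAN exist.

Kraft sum = 0.15625. Satisfied.


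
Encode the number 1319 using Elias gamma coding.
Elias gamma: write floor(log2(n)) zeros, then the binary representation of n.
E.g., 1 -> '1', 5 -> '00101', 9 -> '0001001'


num_bits = floor(log2(1319)) + 1 = 11
leading_zeros = num_bits - 1 = 10
binary(1319) = 10100100111

Elias gamma(1319) = '0000000000' + '10100100111' = 000000000010100100111 (21 bits)


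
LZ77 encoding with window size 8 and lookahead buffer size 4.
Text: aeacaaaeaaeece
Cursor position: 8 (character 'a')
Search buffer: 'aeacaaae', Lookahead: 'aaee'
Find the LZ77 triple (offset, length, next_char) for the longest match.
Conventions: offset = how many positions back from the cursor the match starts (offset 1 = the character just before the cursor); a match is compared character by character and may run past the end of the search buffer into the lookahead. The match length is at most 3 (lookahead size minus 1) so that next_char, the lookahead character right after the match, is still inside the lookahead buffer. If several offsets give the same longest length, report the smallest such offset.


Try each offset into the search buffer:
  offset=1 (pos 7, char 'e'): match length 0
  offset=2 (pos 6, char 'a'): match length 1
  offset=3 (pos 5, char 'a'): match length 3
  offset=4 (pos 4, char 'a'): match length 2
  offset=5 (pos 3, char 'c'): match length 0
  offset=6 (pos 2, char 'a'): match length 1
  offset=7 (pos 1, char 'e'): match length 0
  offset=8 (pos 0, char 'a'): match length 1
Longest match has length 3 at offset 3.
next_char = character at position 8 + 3 = 11 -> 'e'

Best match: offset=3, length=3 (matching 'aae' starting at position 5)
LZ77 triple: (3, 3, 'e')


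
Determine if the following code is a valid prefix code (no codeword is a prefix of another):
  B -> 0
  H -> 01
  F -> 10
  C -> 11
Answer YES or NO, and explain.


Checking each pair (does one codeword prefix another?):
  B='0' vs H='01': prefix -- VIOLATION

NO -- this is NOT a valid prefix code. B (0) is a prefix of H (01).


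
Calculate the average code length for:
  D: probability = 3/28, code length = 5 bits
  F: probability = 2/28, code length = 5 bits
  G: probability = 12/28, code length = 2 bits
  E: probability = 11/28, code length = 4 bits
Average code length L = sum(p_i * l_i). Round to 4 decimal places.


Weighted contributions p_i * l_i:
  D: (3/28) * 5 = 15/28
  F: (2/28) * 5 = 10/28
  G: (12/28) * 2 = 24/28
  E: (11/28) * 4 = 44/28
Sum = (15 + 10 + 24 + 44)/28 = 93/28

L = 93/28 = 3.3214 bits/symbol


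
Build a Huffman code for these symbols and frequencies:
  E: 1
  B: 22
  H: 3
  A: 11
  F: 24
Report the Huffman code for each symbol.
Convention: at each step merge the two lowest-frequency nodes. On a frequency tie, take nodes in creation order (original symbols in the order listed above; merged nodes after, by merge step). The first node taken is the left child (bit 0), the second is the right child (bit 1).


Huffman tree construction:
Step 1: Merge E(1) + H(3) = 4
Step 2: Merge (E+H)(4) + A(11) = 15
Step 3: Merge ((E+H)+A)(15) + B(22) = 37
Step 4: Merge F(24) + (((E+H)+A)+B)(37) = 61
Read each symbol's code off the tree from the root (left child = 0, right child = 1).

Codes:
  E: 1000 (length 4)
  B: 11 (length 2)
  H: 1001 (length 4)
  A: 101 (length 3)
  F: 0 (length 1)
Average code length: 117/61 = 1.9180 bits/symbol


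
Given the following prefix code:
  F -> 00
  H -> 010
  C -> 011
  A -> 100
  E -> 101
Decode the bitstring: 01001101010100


Decoding step by step:
Bits 010 -> H
Bits 011 -> C
Bits 010 -> H
Bits 101 -> E
Bits 00 -> F


Decoded message: HCHEF


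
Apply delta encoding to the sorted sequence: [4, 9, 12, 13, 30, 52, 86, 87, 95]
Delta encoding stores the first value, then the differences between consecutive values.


First value: 4
Deltas:
  9 - 4 = 5
  12 - 9 = 3
  13 - 12 = 1
  30 - 13 = 17
  52 - 30 = 22
  86 - 52 = 34
  87 - 86 = 1
  95 - 87 = 8


Delta encoded: [4, 5, 3, 1, 17, 22, 34, 1, 8]


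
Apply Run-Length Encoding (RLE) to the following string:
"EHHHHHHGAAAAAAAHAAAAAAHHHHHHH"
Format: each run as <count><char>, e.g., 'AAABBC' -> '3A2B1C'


Scanning runs left to right:
  i=0: run of 'E' x 1 -> '1E'
  i=1: run of 'H' x 6 -> '6H'
  i=7: run of 'G' x 1 -> '1G'
  i=8: run of 'A' x 7 -> '7A'
  i=15: run of 'H' x 1 -> '1H'
  i=16: run of 'A' x 6 -> '6A'
  i=22: run of 'H' x 7 -> '7H'

RLE = 1E6H1G7A1H6A7H


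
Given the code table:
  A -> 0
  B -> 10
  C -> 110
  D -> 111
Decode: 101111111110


Decoding:
10 -> B
111 -> D
111 -> D
111 -> D
0 -> A


Result: BDDDA


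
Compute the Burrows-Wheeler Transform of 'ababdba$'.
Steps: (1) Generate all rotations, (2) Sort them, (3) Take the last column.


Rotations (sorted):
  0: $ababdba -> last char: a
  1: a$ababdb -> last char: b
  2: ababdba$ -> last char: $
  3: abdba$ab -> last char: b
  4: ba$ababd -> last char: d
  5: babdba$a -> last char: a
  6: bdba$aba -> last char: a
  7: dba$abab -> last char: b


BWT = ab$bdaab


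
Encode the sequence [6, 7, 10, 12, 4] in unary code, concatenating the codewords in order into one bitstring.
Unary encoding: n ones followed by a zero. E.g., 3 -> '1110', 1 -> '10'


Encode each number as n ones followed by a terminating 0:
  6 -> 1111110 (7 bits)
  7 -> 11111110 (8 bits)
  10 -> 11111111110 (11 bits)
  12 -> 1111111111110 (13 bits)
  4 -> 11110 (5 bits)
Total length = 7 + 8 + 11 + 13 + 5 = 44 bits.

Unary([6, 7, 10, 12, 4]) = 11111101111111011111111110111111111111011110 (44 bits)


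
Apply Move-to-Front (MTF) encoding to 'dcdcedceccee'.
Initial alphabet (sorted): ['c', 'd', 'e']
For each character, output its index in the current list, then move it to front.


MTF encoding:
'd': index 1 in ['c', 'd', 'e'] -> ['d', 'c', 'e']
'c': index 1 in ['d', 'c', 'e'] -> ['c', 'd', 'e']
'd': index 1 in ['c', 'd', 'e'] -> ['d', 'c', 'e']
'c': index 1 in ['d', 'c', 'e'] -> ['c', 'd', 'e']
'e': index 2 in ['c', 'd', 'e'] -> ['e', 'c', 'd']
'd': index 2 in ['e', 'c', 'd'] -> ['d', 'e', 'c']
'c': index 2 in ['d', 'e', 'c'] -> ['c', 'd', 'e']
'e': index 2 in ['c', 'd', 'e'] -> ['e', 'c', 'd']
'c': index 1 in ['e', 'c', 'd'] -> ['c', 'e', 'd']
'c': index 0 in ['c', 'e', 'd'] -> ['c', 'e', 'd']
'e': index 1 in ['c', 'e', 'd'] -> ['e', 'c', 'd']
'e': index 0 in ['e', 'c', 'd'] -> ['e', 'c', 'd']


Output: [1, 1, 1, 1, 2, 2, 2, 2, 1, 0, 1, 0]


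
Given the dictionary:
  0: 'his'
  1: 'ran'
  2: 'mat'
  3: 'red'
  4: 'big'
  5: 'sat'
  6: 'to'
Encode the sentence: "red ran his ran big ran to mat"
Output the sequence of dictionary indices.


Look up each word in the dictionary:
  'red' -> 3
  'ran' -> 1
  'his' -> 0
  'ran' -> 1
  'big' -> 4
  'ran' -> 1
  'to' -> 6
  'mat' -> 2

Encoded: [3, 1, 0, 1, 4, 1, 6, 2]


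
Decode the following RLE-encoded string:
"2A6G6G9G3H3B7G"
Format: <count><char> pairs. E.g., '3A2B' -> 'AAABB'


Expanding each <count><char> pair:
  2A -> 'AA'
  6G -> 'GGGGGG'
  6G -> 'GGGGGG'
  9G -> 'GGGGGGGGG'
  3H -> 'HHH'
  3B -> 'BBB'
  7G -> 'GGGGGGG'

Decoded = AAGGGGGGGGGGGGGGGGGGGGGHHHBBBGGGGGGG


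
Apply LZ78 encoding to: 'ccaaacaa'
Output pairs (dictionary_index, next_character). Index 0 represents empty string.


LZ78 encoding steps:
Dictionary: {0: ''}
Step 1: w='' (idx 0), next='c' -> output (0, 'c'), add 'c' as idx 1
Step 2: w='c' (idx 1), next='a' -> output (1, 'a'), add 'ca' as idx 2
Step 3: w='' (idx 0), next='a' -> output (0, 'a'), add 'a' as idx 3
Step 4: w='a' (idx 3), next='c' -> output (3, 'c'), add 'ac' as idx 4
Step 5: w='a' (idx 3), next='a' -> output (3, 'a'), add 'aa' as idx 5


Encoded: [(0, 'c'), (1, 'a'), (0, 'a'), (3, 'c'), (3, 'a')]


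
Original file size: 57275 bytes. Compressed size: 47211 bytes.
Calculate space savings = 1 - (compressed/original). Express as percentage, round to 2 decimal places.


ratio = compressed/original = 47211/57275 = 0.824286
savings = 1 - ratio = 1 - 0.824286 = 0.175714
as a percentage: 0.175714 * 100 = 17.57%

Space savings = 1 - 47211/57275 = 17.57%


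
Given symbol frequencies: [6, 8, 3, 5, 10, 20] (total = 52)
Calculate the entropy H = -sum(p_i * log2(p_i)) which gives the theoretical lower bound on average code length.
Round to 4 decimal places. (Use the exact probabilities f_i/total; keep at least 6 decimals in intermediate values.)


Per-symbol terms -p_i * log2(p_i) with p_i = f_i/52:
  p = 6/52 = 0.115385: log2(p) = -3.115477, -p*log2(p) = 0.359478
  p = 8/52 = 0.153846: log2(p) = -2.700440, -p*log2(p) = 0.415452
  p = 3/52 = 0.057692: log2(p) = -4.115477, -p*log2(p) = 0.237431
  p = 5/52 = 0.096154: log2(p) = -3.378512, -p*log2(p) = 0.324857
  p = 10/52 = 0.192308: log2(p) = -2.378512, -p*log2(p) = 0.457406
  p = 20/52 = 0.384615: log2(p) = -1.378512, -p*log2(p) = 0.530197
H = 0.359478 + 0.415452 + 0.237431 + 0.324857 + 0.457406 + 0.530197 = 2.324821

H = 2.3248 bits/symbol


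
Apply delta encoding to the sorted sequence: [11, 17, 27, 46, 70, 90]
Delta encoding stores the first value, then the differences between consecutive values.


First value: 11
Deltas:
  17 - 11 = 6
  27 - 17 = 10
  46 - 27 = 19
  70 - 46 = 24
  90 - 70 = 20


Delta encoded: [11, 6, 10, 19, 24, 20]


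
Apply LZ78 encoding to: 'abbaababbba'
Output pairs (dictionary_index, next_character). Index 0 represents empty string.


LZ78 encoding steps:
Dictionary: {0: ''}
Step 1: w='' (idx 0), next='a' -> output (0, 'a'), add 'a' as idx 1
Step 2: w='' (idx 0), next='b' -> output (0, 'b'), add 'b' as idx 2
Step 3: w='b' (idx 2), next='a' -> output (2, 'a'), add 'ba' as idx 3
Step 4: w='a' (idx 1), next='b' -> output (1, 'b'), add 'ab' as idx 4
Step 5: w='ab' (idx 4), next='b' -> output (4, 'b'), add 'abb' as idx 5
Step 6: w='ba' (idx 3), end of input -> output (3, '')


Encoded: [(0, 'a'), (0, 'b'), (2, 'a'), (1, 'b'), (4, 'b'), (3, '')]


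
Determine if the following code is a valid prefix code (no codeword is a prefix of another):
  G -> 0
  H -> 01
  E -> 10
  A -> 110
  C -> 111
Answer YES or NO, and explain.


Checking each pair (does one codeword prefix another?):
  G='0' vs H='01': prefix -- VIOLATION

NO -- this is NOT a valid prefix code. G (0) is a prefix of H (01).


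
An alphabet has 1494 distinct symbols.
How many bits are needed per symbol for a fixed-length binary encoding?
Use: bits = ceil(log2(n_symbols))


log2(1494) = 10.545
Bracket: 2^10 = 1024 < 1494 <= 2^11 = 2048
So ceil(log2(1494)) = 11

bits = ceil(log2(1494)) = ceil(10.545) = 11 bits


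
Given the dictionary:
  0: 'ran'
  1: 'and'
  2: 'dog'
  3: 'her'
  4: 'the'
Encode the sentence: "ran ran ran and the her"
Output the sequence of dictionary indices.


Look up each word in the dictionary:
  'ran' -> 0
  'ran' -> 0
  'ran' -> 0
  'and' -> 1
  'the' -> 4
  'her' -> 3

Encoded: [0, 0, 0, 1, 4, 3]


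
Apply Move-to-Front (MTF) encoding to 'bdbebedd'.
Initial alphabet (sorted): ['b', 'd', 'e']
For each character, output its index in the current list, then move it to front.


MTF encoding:
'b': index 0 in ['b', 'd', 'e'] -> ['b', 'd', 'e']
'd': index 1 in ['b', 'd', 'e'] -> ['d', 'b', 'e']
'b': index 1 in ['d', 'b', 'e'] -> ['b', 'd', 'e']
'e': index 2 in ['b', 'd', 'e'] -> ['e', 'b', 'd']
'b': index 1 in ['e', 'b', 'd'] -> ['b', 'e', 'd']
'e': index 1 in ['b', 'e', 'd'] -> ['e', 'b', 'd']
'd': index 2 in ['e', 'b', 'd'] -> ['d', 'e', 'b']
'd': index 0 in ['d', 'e', 'b'] -> ['d', 'e', 'b']


Output: [0, 1, 1, 2, 1, 1, 2, 0]


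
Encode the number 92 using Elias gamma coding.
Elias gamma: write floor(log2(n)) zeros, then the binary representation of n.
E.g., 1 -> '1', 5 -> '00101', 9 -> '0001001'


num_bits = floor(log2(92)) + 1 = 7
leading_zeros = num_bits - 1 = 6
binary(92) = 1011100

Elias gamma(92) = '000000' + '1011100' = 0000001011100 (13 bits)


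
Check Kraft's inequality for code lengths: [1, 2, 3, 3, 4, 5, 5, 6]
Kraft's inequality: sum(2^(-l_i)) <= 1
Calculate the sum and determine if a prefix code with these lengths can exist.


Sum = 2^(-1) + 2^(-2) + 2^(-3) + 2^(-3) + 2^(-4) + 2^(-5) + 2^(-5) + 2^(-6)
    = 0.5 + 0.25 + 0.125 + 0.125 + 0.0625 + 0.03125 + 0.03125 + 0.015625
    = 73/64 = 1.140625
Since 1.140625 > 1, Kraft's inequality is NOT satisfied.
A prefix code with these lengths CANNOT exist.

Kraft sum = 1.140625. Not satisfied.


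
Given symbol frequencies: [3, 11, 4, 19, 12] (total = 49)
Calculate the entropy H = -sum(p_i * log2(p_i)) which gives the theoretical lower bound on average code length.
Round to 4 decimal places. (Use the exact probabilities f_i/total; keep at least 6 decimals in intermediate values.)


Per-symbol terms -p_i * log2(p_i) with p_i = f_i/49:
  p = 3/49 = 0.061224: log2(p) = -4.029747, -p*log2(p) = 0.246719
  p = 11/49 = 0.224490: log2(p) = -2.155278, -p*log2(p) = 0.483838
  p = 4/49 = 0.081633: log2(p) = -3.614710, -p*log2(p) = 0.295078
  p = 19/49 = 0.387755: log2(p) = -1.366782, -p*log2(p) = 0.529977
  p = 12/49 = 0.244898: log2(p) = -2.029747, -p*log2(p) = 0.497081
H = 0.246719 + 0.483838 + 0.295078 + 0.529977 + 0.497081 = 2.052693

H = 2.0527 bits/symbol


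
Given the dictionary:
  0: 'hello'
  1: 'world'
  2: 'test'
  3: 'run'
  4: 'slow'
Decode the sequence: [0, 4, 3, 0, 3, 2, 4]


Look up each index in the dictionary:
  0 -> 'hello'
  4 -> 'slow'
  3 -> 'run'
  0 -> 'hello'
  3 -> 'run'
  2 -> 'test'
  4 -> 'slow'

Decoded: "hello slow run hello run test slow"


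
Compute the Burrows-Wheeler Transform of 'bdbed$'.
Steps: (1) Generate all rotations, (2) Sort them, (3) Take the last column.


Rotations (sorted):
  0: $bdbed -> last char: d
  1: bdbed$ -> last char: $
  2: bed$bd -> last char: d
  3: d$bdbe -> last char: e
  4: dbed$b -> last char: b
  5: ed$bdb -> last char: b


BWT = d$debb


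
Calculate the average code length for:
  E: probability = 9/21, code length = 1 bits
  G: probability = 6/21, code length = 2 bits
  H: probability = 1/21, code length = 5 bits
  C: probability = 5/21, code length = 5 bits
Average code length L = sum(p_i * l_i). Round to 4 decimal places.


Weighted contributions p_i * l_i:
  E: (9/21) * 1 = 9/21
  G: (6/21) * 2 = 12/21
  H: (1/21) * 5 = 5/21
  C: (5/21) * 5 = 25/21
Sum = (9 + 12 + 5 + 25)/21 = 51/21

L = 51/21 = 2.4286 bits/symbol


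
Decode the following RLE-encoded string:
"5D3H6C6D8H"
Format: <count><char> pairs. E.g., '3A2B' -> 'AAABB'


Expanding each <count><char> pair:
  5D -> 'DDDDD'
  3H -> 'HHH'
  6C -> 'CCCCCC'
  6D -> 'DDDDDD'
  8H -> 'HHHHHHHH'

Decoded = DDDDDHHHCCCCCCDDDDDDHHHHHHHH


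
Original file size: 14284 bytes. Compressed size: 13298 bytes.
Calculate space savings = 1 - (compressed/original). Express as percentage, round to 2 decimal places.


ratio = compressed/original = 13298/14284 = 0.930972
savings = 1 - ratio = 1 - 0.930972 = 0.069028
as a percentage: 0.069028 * 100 = 6.9%

Space savings = 1 - 13298/14284 = 6.9%


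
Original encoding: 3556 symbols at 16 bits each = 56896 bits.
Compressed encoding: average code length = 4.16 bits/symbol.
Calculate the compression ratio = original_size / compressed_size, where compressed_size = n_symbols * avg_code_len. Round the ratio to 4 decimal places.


original_size = n_symbols * orig_bits = 3556 * 16 = 56896 bits
compressed_size = n_symbols * avg_code_len = 3556 * 4.16 = 14792.96 bits
ratio = original_size / compressed_size = 56896 / 14792.96 = 3.8462

Compression ratio = 3.8462


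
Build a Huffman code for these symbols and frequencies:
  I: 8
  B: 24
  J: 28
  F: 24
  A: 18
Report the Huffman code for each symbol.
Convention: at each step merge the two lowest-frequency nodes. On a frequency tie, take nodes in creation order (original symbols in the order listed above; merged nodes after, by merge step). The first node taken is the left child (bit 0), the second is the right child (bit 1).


Huffman tree construction:
Step 1: Merge I(8) + A(18) = 26
Step 2: Merge B(24) + F(24) = 48
Step 3: Merge (I+A)(26) + J(28) = 54
Step 4: Merge (B+F)(48) + ((I+A)+J)(54) = 102
Read each symbol's code off the tree from the root (left child = 0, right child = 1).

Codes:
  I: 100 (length 3)
  B: 00 (length 2)
  J: 11 (length 2)
  F: 01 (length 2)
  A: 101 (length 3)
Average code length: 230/102 = 2.2549 bits/symbol


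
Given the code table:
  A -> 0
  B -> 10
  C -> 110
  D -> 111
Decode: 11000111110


Decoding:
110 -> C
0 -> A
0 -> A
111 -> D
110 -> C


Result: CAADC


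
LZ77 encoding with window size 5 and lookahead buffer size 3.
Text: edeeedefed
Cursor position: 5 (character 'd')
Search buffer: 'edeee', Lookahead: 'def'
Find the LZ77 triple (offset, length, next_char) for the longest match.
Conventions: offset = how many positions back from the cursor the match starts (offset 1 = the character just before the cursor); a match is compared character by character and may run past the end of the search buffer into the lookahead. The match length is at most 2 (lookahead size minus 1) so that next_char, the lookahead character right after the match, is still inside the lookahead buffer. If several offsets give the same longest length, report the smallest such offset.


Try each offset into the search buffer:
  offset=1 (pos 4, char 'e'): match length 0
  offset=2 (pos 3, char 'e'): match length 0
  offset=3 (pos 2, char 'e'): match length 0
  offset=4 (pos 1, char 'd'): match length 2
  offset=5 (pos 0, char 'e'): match length 0
Longest match has length 2 at offset 4.
next_char = character at position 5 + 2 = 7 -> 'f'

Best match: offset=4, length=2 (matching 'de' starting at position 1)
LZ77 triple: (4, 2, 'f')


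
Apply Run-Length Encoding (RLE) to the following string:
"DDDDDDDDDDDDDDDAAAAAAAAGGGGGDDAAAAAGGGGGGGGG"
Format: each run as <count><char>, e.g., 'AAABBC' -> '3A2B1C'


Scanning runs left to right:
  i=0: run of 'D' x 15 -> '15D'
  i=15: run of 'A' x 8 -> '8A'
  i=23: run of 'G' x 5 -> '5G'
  i=28: run of 'D' x 2 -> '2D'
  i=30: run of 'A' x 5 -> '5A'
  i=35: run of 'G' x 9 -> '9G'

RLE = 15D8A5G2D5A9G


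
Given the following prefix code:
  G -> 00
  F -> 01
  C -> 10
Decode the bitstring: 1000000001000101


Decoding step by step:
Bits 10 -> C
Bits 00 -> G
Bits 00 -> G
Bits 00 -> G
Bits 01 -> F
Bits 00 -> G
Bits 01 -> F
Bits 01 -> F


Decoded message: CGGGFGFF


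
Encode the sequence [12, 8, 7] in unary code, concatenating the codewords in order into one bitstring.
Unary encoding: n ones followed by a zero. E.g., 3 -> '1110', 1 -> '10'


Encode each number as n ones followed by a terminating 0:
  12 -> 1111111111110 (13 bits)
  8 -> 111111110 (9 bits)
  7 -> 11111110 (8 bits)
Total length = 13 + 9 + 8 = 30 bits.

Unary([12, 8, 7]) = 111111111111011111111011111110 (30 bits)


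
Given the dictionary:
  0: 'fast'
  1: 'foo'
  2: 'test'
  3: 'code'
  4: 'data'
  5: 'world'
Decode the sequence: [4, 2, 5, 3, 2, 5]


Look up each index in the dictionary:
  4 -> 'data'
  2 -> 'test'
  5 -> 'world'
  3 -> 'code'
  2 -> 'test'
  5 -> 'world'

Decoded: "data test world code test world"


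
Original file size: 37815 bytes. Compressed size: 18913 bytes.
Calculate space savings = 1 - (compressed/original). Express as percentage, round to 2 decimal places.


ratio = compressed/original = 18913/37815 = 0.500145
savings = 1 - ratio = 1 - 0.500145 = 0.499855
as a percentage: 0.499855 * 100 = 49.99%

Space savings = 1 - 18913/37815 = 49.99%


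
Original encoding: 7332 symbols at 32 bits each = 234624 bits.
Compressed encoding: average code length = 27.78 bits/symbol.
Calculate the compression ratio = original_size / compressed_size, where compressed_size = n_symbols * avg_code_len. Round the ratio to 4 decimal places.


original_size = n_symbols * orig_bits = 7332 * 32 = 234624 bits
compressed_size = n_symbols * avg_code_len = 7332 * 27.78 = 203682.96 bits
ratio = original_size / compressed_size = 234624 / 203682.96 = 1.1519

Compression ratio = 1.1519


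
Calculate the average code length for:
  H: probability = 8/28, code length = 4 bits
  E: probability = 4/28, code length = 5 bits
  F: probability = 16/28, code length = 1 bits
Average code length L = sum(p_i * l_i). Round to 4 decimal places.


Weighted contributions p_i * l_i:
  H: (8/28) * 4 = 32/28
  E: (4/28) * 5 = 20/28
  F: (16/28) * 1 = 16/28
Sum = (32 + 20 + 16)/28 = 68/28

L = 68/28 = 2.4286 bits/symbol


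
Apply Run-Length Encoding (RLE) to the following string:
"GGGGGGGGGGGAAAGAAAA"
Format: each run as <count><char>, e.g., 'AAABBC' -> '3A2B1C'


Scanning runs left to right:
  i=0: run of 'G' x 11 -> '11G'
  i=11: run of 'A' x 3 -> '3A'
  i=14: run of 'G' x 1 -> '1G'
  i=15: run of 'A' x 4 -> '4A'

RLE = 11G3A1G4A


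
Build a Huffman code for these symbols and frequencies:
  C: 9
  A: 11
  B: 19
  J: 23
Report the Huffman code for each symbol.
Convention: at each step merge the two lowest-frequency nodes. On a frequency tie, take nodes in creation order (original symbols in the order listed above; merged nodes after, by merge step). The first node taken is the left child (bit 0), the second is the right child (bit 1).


Huffman tree construction:
Step 1: Merge C(9) + A(11) = 20
Step 2: Merge B(19) + (C+A)(20) = 39
Step 3: Merge J(23) + (B+(C+A))(39) = 62
Read each symbol's code off the tree from the root (left child = 0, right child = 1).

Codes:
  C: 110 (length 3)
  A: 111 (length 3)
  B: 10 (length 2)
  J: 0 (length 1)
Average code length: 121/62 = 1.9516 bits/symbol


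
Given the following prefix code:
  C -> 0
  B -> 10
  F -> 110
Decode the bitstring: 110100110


Decoding step by step:
Bits 110 -> F
Bits 10 -> B
Bits 0 -> C
Bits 110 -> F


Decoded message: FBCF


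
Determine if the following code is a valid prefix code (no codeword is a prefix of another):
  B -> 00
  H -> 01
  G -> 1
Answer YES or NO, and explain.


Checking each pair (does one codeword prefix another?):
  B='00' vs H='01': no prefix
  B='00' vs G='1': no prefix
  H='01' vs B='00': no prefix
  H='01' vs G='1': no prefix
  G='1' vs B='00': no prefix
  G='1' vs H='01': no prefix
No violation found over all pairs.

YES -- this is a valid prefix code. No codeword is a prefix of any other codeword.


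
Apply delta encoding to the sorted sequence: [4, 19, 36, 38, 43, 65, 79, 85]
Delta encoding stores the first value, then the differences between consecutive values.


First value: 4
Deltas:
  19 - 4 = 15
  36 - 19 = 17
  38 - 36 = 2
  43 - 38 = 5
  65 - 43 = 22
  79 - 65 = 14
  85 - 79 = 6


Delta encoded: [4, 15, 17, 2, 5, 22, 14, 6]


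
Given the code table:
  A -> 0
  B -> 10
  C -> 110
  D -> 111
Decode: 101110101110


Decoding:
10 -> B
111 -> D
0 -> A
10 -> B
111 -> D
0 -> A


Result: BDABDA


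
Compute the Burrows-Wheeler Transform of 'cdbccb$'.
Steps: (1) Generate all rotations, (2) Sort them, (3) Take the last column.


Rotations (sorted):
  0: $cdbccb -> last char: b
  1: b$cdbcc -> last char: c
  2: bccb$cd -> last char: d
  3: cb$cdbc -> last char: c
  4: ccb$cdb -> last char: b
  5: cdbccb$ -> last char: $
  6: dbccb$c -> last char: c


BWT = bcdcb$c


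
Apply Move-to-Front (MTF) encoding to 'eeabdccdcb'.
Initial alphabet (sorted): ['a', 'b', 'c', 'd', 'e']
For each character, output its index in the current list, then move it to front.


MTF encoding:
'e': index 4 in ['a', 'b', 'c', 'd', 'e'] -> ['e', 'a', 'b', 'c', 'd']
'e': index 0 in ['e', 'a', 'b', 'c', 'd'] -> ['e', 'a', 'b', 'c', 'd']
'a': index 1 in ['e', 'a', 'b', 'c', 'd'] -> ['a', 'e', 'b', 'c', 'd']
'b': index 2 in ['a', 'e', 'b', 'c', 'd'] -> ['b', 'a', 'e', 'c', 'd']
'd': index 4 in ['b', 'a', 'e', 'c', 'd'] -> ['d', 'b', 'a', 'e', 'c']
'c': index 4 in ['d', 'b', 'a', 'e', 'c'] -> ['c', 'd', 'b', 'a', 'e']
'c': index 0 in ['c', 'd', 'b', 'a', 'e'] -> ['c', 'd', 'b', 'a', 'e']
'd': index 1 in ['c', 'd', 'b', 'a', 'e'] -> ['d', 'c', 'b', 'a', 'e']
'c': index 1 in ['d', 'c', 'b', 'a', 'e'] -> ['c', 'd', 'b', 'a', 'e']
'b': index 2 in ['c', 'd', 'b', 'a', 'e'] -> ['b', 'c', 'd', 'a', 'e']


Output: [4, 0, 1, 2, 4, 4, 0, 1, 1, 2]


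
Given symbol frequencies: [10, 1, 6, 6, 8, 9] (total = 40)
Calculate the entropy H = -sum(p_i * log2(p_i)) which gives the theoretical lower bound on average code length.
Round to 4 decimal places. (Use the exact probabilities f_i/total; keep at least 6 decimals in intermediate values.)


Per-symbol terms -p_i * log2(p_i) with p_i = f_i/40:
  p = 10/40 = 0.250000: log2(p) = -2.000000, -p*log2(p) = 0.500000
  p = 1/40 = 0.025000: log2(p) = -5.321928, -p*log2(p) = 0.133048
  p = 6/40 = 0.150000: log2(p) = -2.736966, -p*log2(p) = 0.410545
  p = 6/40 = 0.150000: log2(p) = -2.736966, -p*log2(p) = 0.410545
  p = 8/40 = 0.200000: log2(p) = -2.321928, -p*log2(p) = 0.464386
  p = 9/40 = 0.225000: log2(p) = -2.152003, -p*log2(p) = 0.484201
H = 0.500000 + 0.133048 + 0.410545 + 0.410545 + 0.464386 + 0.484201 = 2.402725

H = 2.4027 bits/symbol


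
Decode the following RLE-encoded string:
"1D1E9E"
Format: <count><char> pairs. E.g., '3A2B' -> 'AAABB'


Expanding each <count><char> pair:
  1D -> 'D'
  1E -> 'E'
  9E -> 'EEEEEEEEE'

Decoded = DEEEEEEEEEE


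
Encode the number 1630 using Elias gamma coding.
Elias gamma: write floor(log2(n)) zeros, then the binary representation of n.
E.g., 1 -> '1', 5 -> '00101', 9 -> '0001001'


num_bits = floor(log2(1630)) + 1 = 11
leading_zeros = num_bits - 1 = 10
binary(1630) = 11001011110

Elias gamma(1630) = '0000000000' + '11001011110' = 000000000011001011110 (21 bits)


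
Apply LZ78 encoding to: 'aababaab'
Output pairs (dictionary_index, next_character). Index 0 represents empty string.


LZ78 encoding steps:
Dictionary: {0: ''}
Step 1: w='' (idx 0), next='a' -> output (0, 'a'), add 'a' as idx 1
Step 2: w='a' (idx 1), next='b' -> output (1, 'b'), add 'ab' as idx 2
Step 3: w='ab' (idx 2), next='a' -> output (2, 'a'), add 'aba' as idx 3
Step 4: w='ab' (idx 2), end of input -> output (2, '')


Encoded: [(0, 'a'), (1, 'b'), (2, 'a'), (2, '')]


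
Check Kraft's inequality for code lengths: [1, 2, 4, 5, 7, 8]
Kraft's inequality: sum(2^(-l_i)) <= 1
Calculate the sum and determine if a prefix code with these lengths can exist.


Sum = 2^(-1) + 2^(-2) + 2^(-4) + 2^(-5) + 2^(-7) + 2^(-8)
    = 0.5 + 0.25 + 0.0625 + 0.03125 + 0.0078125 + 0.00390625
    = 219/256 = 0.85546875
Since 0.85546875 <= 1, Kraft's inequality IS satisfied.
A prefix code with these lengths CAN exist.

Kraft sum = 0.85546875. Satisfied.


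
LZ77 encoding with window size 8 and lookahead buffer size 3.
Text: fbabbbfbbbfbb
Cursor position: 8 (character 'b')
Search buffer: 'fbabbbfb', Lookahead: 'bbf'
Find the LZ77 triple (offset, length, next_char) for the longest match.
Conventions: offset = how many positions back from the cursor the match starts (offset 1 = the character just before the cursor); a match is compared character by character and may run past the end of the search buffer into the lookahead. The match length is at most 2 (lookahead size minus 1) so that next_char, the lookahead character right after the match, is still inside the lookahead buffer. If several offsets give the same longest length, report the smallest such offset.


Try each offset into the search buffer:
  offset=1 (pos 7, char 'b'): match length 2
  offset=2 (pos 6, char 'f'): match length 0
  offset=3 (pos 5, char 'b'): match length 1
  offset=4 (pos 4, char 'b'): match length 2
  offset=5 (pos 3, char 'b'): match length 2
  offset=6 (pos 2, char 'a'): match length 0
  offset=7 (pos 1, char 'b'): match length 1
  offset=8 (pos 0, char 'f'): match length 0
Longest match has length 2, found at offsets 1, 4, 5; take the smallest, offset 1.
next_char = character at position 8 + 2 = 10 -> 'f'

Best match: offset=1, length=2 (matching 'bb' starting at position 7)
LZ77 triple: (1, 2, 'f')


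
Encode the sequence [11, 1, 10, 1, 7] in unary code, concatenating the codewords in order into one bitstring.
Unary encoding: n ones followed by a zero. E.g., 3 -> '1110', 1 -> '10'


Encode each number as n ones followed by a terminating 0:
  11 -> 111111111110 (12 bits)
  1 -> 10 (2 bits)
  10 -> 11111111110 (11 bits)
  1 -> 10 (2 bits)
  7 -> 11111110 (8 bits)
Total length = 12 + 2 + 11 + 2 + 8 = 35 bits.

Unary([11, 1, 10, 1, 7]) = 11111111111010111111111101011111110 (35 bits)


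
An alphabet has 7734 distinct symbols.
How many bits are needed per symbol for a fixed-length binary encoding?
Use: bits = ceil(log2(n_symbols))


log2(7734) = 12.917
Bracket: 2^12 = 4096 < 7734 <= 2^13 = 8192
So ceil(log2(7734)) = 13

bits = ceil(log2(7734)) = ceil(12.917) = 13 bits


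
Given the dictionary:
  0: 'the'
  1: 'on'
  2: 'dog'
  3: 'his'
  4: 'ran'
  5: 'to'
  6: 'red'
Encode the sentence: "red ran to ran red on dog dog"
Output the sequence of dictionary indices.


Look up each word in the dictionary:
  'red' -> 6
  'ran' -> 4
  'to' -> 5
  'ran' -> 4
  'red' -> 6
  'on' -> 1
  'dog' -> 2
  'dog' -> 2

Encoded: [6, 4, 5, 4, 6, 1, 2, 2]


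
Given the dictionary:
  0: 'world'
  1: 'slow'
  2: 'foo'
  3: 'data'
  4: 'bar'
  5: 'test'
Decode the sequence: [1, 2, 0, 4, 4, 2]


Look up each index in the dictionary:
  1 -> 'slow'
  2 -> 'foo'
  0 -> 'world'
  4 -> 'bar'
  4 -> 'bar'
  2 -> 'foo'

Decoded: "slow foo world bar bar foo"


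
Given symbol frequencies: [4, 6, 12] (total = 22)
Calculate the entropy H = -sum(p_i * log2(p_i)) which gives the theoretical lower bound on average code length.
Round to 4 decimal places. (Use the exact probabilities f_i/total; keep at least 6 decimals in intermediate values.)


Per-symbol terms -p_i * log2(p_i) with p_i = f_i/22:
  p = 4/22 = 0.181818: log2(p) = -2.459432, -p*log2(p) = 0.447169
  p = 6/22 = 0.272727: log2(p) = -1.874469, -p*log2(p) = 0.511219
  p = 12/22 = 0.545455: log2(p) = -0.874469, -p*log2(p) = 0.476983
H = 0.447169 + 0.511219 + 0.476983 = 1.435371

H = 1.4354 bits/symbol


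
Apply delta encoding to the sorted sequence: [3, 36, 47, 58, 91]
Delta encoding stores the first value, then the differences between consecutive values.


First value: 3
Deltas:
  36 - 3 = 33
  47 - 36 = 11
  58 - 47 = 11
  91 - 58 = 33


Delta encoded: [3, 33, 11, 11, 33]


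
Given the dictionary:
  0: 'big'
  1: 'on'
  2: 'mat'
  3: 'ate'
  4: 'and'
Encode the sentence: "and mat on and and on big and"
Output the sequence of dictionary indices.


Look up each word in the dictionary:
  'and' -> 4
  'mat' -> 2
  'on' -> 1
  'and' -> 4
  'and' -> 4
  'on' -> 1
  'big' -> 0
  'and' -> 4

Encoded: [4, 2, 1, 4, 4, 1, 0, 4]


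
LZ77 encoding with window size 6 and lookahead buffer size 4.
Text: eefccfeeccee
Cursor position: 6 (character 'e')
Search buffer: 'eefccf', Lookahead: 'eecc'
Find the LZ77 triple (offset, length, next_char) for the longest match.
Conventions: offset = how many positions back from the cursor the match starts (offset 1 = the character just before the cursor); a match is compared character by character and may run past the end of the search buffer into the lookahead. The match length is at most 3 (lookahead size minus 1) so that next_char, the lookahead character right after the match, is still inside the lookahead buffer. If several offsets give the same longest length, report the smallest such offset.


Try each offset into the search buffer:
  offset=1 (pos 5, char 'f'): match length 0
  offset=2 (pos 4, char 'c'): match length 0
  offset=3 (pos 3, char 'c'): match length 0
  offset=4 (pos 2, char 'f'): match length 0
  offset=5 (pos 1, char 'e'): match length 1
  offset=6 (pos 0, char 'e'): match length 2
Longest match has length 2 at offset 6.
next_char = character at position 6 + 2 = 8 -> 'c'

Best match: offset=6, length=2 (matching 'ee' starting at position 0)
LZ77 triple: (6, 2, 'c')


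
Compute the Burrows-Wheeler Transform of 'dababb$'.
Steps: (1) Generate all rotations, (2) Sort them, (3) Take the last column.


Rotations (sorted):
  0: $dababb -> last char: b
  1: ababb$d -> last char: d
  2: abb$dab -> last char: b
  3: b$dabab -> last char: b
  4: babb$da -> last char: a
  5: bb$daba -> last char: a
  6: dababb$ -> last char: $


BWT = bdbbaa$


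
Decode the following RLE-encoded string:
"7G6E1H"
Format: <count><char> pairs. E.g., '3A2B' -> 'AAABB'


Expanding each <count><char> pair:
  7G -> 'GGGGGGG'
  6E -> 'EEEEEE'
  1H -> 'H'

Decoded = GGGGGGGEEEEEEH


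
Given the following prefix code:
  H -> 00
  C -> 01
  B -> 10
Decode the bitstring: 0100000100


Decoding step by step:
Bits 01 -> C
Bits 00 -> H
Bits 00 -> H
Bits 01 -> C
Bits 00 -> H


Decoded message: CHHCH


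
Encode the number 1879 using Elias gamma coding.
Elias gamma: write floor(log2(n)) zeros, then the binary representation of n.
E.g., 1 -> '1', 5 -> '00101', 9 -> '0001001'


num_bits = floor(log2(1879)) + 1 = 11
leading_zeros = num_bits - 1 = 10
binary(1879) = 11101010111

Elias gamma(1879) = '0000000000' + '11101010111' = 000000000011101010111 (21 bits)


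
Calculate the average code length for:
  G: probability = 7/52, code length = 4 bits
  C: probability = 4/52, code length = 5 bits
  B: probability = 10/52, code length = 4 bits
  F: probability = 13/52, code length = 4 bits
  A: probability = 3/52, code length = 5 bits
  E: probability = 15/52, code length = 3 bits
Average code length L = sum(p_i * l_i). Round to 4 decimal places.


Weighted contributions p_i * l_i:
  G: (7/52) * 4 = 28/52
  C: (4/52) * 5 = 20/52
  B: (10/52) * 4 = 40/52
  F: (13/52) * 4 = 52/52
  A: (3/52) * 5 = 15/52
  E: (15/52) * 3 = 45/52
Sum = (28 + 20 + 40 + 52 + 15 + 45)/52 = 200/52

L = 200/52 = 3.8462 bits/symbol


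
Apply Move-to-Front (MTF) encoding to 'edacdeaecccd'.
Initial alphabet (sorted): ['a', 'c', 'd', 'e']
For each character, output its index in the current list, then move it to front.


MTF encoding:
'e': index 3 in ['a', 'c', 'd', 'e'] -> ['e', 'a', 'c', 'd']
'd': index 3 in ['e', 'a', 'c', 'd'] -> ['d', 'e', 'a', 'c']
'a': index 2 in ['d', 'e', 'a', 'c'] -> ['a', 'd', 'e', 'c']
'c': index 3 in ['a', 'd', 'e', 'c'] -> ['c', 'a', 'd', 'e']
'd': index 2 in ['c', 'a', 'd', 'e'] -> ['d', 'c', 'a', 'e']
'e': index 3 in ['d', 'c', 'a', 'e'] -> ['e', 'd', 'c', 'a']
'a': index 3 in ['e', 'd', 'c', 'a'] -> ['a', 'e', 'd', 'c']
'e': index 1 in ['a', 'e', 'd', 'c'] -> ['e', 'a', 'd', 'c']
'c': index 3 in ['e', 'a', 'd', 'c'] -> ['c', 'e', 'a', 'd']
'c': index 0 in ['c', 'e', 'a', 'd'] -> ['c', 'e', 'a', 'd']
'c': index 0 in ['c', 'e', 'a', 'd'] -> ['c', 'e', 'a', 'd']
'd': index 3 in ['c', 'e', 'a', 'd'] -> ['d', 'c', 'e', 'a']


Output: [3, 3, 2, 3, 2, 3, 3, 1, 3, 0, 0, 3]


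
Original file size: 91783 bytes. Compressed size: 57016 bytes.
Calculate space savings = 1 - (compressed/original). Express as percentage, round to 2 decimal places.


ratio = compressed/original = 57016/91783 = 0.621204
savings = 1 - ratio = 1 - 0.621204 = 0.378796
as a percentage: 0.378796 * 100 = 37.88%

Space savings = 1 - 57016/91783 = 37.88%


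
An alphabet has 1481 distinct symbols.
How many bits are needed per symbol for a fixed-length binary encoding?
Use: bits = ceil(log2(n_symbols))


log2(1481) = 10.5324
Bracket: 2^10 = 1024 < 1481 <= 2^11 = 2048
So ceil(log2(1481)) = 11

bits = ceil(log2(1481)) = ceil(10.5324) = 11 bits


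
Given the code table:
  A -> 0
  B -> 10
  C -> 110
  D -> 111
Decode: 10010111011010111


Decoding:
10 -> B
0 -> A
10 -> B
111 -> D
0 -> A
110 -> C
10 -> B
111 -> D


Result: BABDACBD


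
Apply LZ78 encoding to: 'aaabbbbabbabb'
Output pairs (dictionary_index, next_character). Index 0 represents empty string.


LZ78 encoding steps:
Dictionary: {0: ''}
Step 1: w='' (idx 0), next='a' -> output (0, 'a'), add 'a' as idx 1
Step 2: w='a' (idx 1), next='a' -> output (1, 'a'), add 'aa' as idx 2
Step 3: w='' (idx 0), next='b' -> output (0, 'b'), add 'b' as idx 3
Step 4: w='b' (idx 3), next='b' -> output (3, 'b'), add 'bb' as idx 4
Step 5: w='b' (idx 3), next='a' -> output (3, 'a'), add 'ba' as idx 5
Step 6: w='bb' (idx 4), next='a' -> output (4, 'a'), add 'bba' as idx 6
Step 7: w='bb' (idx 4), end of input -> output (4, '')


Encoded: [(0, 'a'), (1, 'a'), (0, 'b'), (3, 'b'), (3, 'a'), (4, 'a'), (4, '')]


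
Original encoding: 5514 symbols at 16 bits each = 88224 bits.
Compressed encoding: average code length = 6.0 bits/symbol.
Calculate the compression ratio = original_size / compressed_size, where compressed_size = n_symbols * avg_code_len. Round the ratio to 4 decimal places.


original_size = n_symbols * orig_bits = 5514 * 16 = 88224 bits
compressed_size = n_symbols * avg_code_len = 5514 * 6.0 = 33084.0 bits
ratio = original_size / compressed_size = 88224 / 33084.0 = 2.6667

Compression ratio = 2.6667


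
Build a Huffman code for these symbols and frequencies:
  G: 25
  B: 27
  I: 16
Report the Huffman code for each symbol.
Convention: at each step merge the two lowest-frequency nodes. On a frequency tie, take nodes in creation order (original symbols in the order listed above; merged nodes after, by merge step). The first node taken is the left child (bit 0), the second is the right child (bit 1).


Huffman tree construction:
Step 1: Merge I(16) + G(25) = 41
Step 2: Merge B(27) + (I+G)(41) = 68
Read each symbol's code off the tree from the root (left child = 0, right child = 1).

Codes:
  G: 11 (length 2)
  B: 0 (length 1)
  I: 10 (length 2)
Average code length: 109/68 = 1.6029 bits/symbol


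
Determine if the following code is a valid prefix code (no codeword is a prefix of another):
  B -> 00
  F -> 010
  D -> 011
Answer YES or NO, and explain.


Checking each pair (does one codeword prefix another?):
  B='00' vs F='010': no prefix
  B='00' vs D='011': no prefix
  F='010' vs B='00': no prefix
  F='010' vs D='011': no prefix
  D='011' vs B='00': no prefix
  D='011' vs F='010': no prefix
No violation found over all pairs.

YES -- this is a valid prefix code. No codeword is a prefix of any other codeword.


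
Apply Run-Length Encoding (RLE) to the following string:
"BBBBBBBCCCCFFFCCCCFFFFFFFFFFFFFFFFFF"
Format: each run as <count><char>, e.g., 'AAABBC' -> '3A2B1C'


Scanning runs left to right:
  i=0: run of 'B' x 7 -> '7B'
  i=7: run of 'C' x 4 -> '4C'
  i=11: run of 'F' x 3 -> '3F'
  i=14: run of 'C' x 4 -> '4C'
  i=18: run of 'F' x 18 -> '18F'

RLE = 7B4C3F4C18F


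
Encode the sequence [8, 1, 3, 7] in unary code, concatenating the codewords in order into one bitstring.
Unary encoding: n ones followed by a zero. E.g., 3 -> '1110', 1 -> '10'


Encode each number as n ones followed by a terminating 0:
  8 -> 111111110 (9 bits)
  1 -> 10 (2 bits)
  3 -> 1110 (4 bits)
  7 -> 11111110 (8 bits)
Total length = 9 + 2 + 4 + 8 = 23 bits.

Unary([8, 1, 3, 7]) = 11111111010111011111110 (23 bits)


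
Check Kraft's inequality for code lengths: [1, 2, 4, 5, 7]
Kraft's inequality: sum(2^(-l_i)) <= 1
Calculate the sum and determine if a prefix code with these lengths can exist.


Sum = 2^(-1) + 2^(-2) + 2^(-4) + 2^(-5) + 2^(-7)
    = 0.5 + 0.25 + 0.0625 + 0.03125 + 0.0078125
    = 109/128 = 0.8515625
Since 0.8515625 <= 1, Kraft's inequality IS satisfied.
A prefix code with these lengths CAN exist.

Kraft sum = 0.8515625. Satisfied.
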